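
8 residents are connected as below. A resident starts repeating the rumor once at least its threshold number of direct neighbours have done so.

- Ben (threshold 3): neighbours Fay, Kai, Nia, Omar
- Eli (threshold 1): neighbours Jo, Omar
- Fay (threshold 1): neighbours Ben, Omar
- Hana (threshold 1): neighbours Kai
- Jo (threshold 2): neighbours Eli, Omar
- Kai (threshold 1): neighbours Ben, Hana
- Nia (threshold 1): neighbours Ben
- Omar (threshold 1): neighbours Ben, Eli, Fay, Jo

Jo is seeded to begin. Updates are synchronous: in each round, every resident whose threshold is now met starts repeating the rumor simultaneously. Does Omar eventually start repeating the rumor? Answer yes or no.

yes

Round 1 — Jo starts repeating the rumor (initial).
Round 2 — checking thresholds:
  Eli: 1 of 2 neighbours ≥ 1, starts repeating the rumor.
  Omar: 1 of 4 neighbours ≥ 1, starts repeating the rumor.
Round 3 — checking thresholds:
  Ben: 1 of 4 neighbours < 3, holds.
  Fay: 1 of 2 neighbours ≥ 1, starts repeating the rumor.
Round 4 — no new spreads; cascade stops.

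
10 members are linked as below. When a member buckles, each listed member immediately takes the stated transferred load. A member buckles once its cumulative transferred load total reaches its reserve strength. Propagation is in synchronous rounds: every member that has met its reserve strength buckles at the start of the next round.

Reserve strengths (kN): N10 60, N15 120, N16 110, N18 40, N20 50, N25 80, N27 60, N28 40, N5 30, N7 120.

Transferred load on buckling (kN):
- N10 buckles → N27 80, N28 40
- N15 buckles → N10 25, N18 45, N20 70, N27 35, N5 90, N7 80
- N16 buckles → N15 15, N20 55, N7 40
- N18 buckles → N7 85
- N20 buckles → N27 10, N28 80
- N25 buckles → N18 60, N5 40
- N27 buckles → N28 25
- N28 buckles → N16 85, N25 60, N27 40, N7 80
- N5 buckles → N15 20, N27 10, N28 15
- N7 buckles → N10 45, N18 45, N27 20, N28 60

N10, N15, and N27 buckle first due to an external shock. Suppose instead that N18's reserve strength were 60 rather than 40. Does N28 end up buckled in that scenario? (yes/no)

yes

With N18's reserve strength at 60:
Round 1 — N10, N15, N27 buckle (initial).
  N18: +45 → 45 < 60
  N20: +70 → 70 ≥ 50
  N28: +40+25 → 65 ≥ 40
  N5: +90 → 90 ≥ 30
  N7: +80 → 80 < 120
Round 2 — N20, N28, N5 buckle.
  N16: +85 → 85 < 110
  N25: +60 → 60 < 80
  N7: +80 → 160 ≥ 120
Round 3 — N7 buckles.
  N18: +45 → 90 ≥ 60
Round 4 — N18 buckles.
No further bucklings.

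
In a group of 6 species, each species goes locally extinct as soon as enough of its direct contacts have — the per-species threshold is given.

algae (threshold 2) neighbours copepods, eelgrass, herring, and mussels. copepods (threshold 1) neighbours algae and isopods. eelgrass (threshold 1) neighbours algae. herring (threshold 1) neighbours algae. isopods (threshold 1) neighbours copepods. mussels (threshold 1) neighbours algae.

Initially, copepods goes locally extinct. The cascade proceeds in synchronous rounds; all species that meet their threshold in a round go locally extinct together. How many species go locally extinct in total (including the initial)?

Round 1 — copepods goes locally extinct (initial).
Round 2 — checking thresholds:
  algae: 1 of 4 neighbours < 2, holds.
  isopods: 1 of 1 neighbours ≥ 1, goes locally extinct.
Round 3 — no new extinctions; cascade stops.

2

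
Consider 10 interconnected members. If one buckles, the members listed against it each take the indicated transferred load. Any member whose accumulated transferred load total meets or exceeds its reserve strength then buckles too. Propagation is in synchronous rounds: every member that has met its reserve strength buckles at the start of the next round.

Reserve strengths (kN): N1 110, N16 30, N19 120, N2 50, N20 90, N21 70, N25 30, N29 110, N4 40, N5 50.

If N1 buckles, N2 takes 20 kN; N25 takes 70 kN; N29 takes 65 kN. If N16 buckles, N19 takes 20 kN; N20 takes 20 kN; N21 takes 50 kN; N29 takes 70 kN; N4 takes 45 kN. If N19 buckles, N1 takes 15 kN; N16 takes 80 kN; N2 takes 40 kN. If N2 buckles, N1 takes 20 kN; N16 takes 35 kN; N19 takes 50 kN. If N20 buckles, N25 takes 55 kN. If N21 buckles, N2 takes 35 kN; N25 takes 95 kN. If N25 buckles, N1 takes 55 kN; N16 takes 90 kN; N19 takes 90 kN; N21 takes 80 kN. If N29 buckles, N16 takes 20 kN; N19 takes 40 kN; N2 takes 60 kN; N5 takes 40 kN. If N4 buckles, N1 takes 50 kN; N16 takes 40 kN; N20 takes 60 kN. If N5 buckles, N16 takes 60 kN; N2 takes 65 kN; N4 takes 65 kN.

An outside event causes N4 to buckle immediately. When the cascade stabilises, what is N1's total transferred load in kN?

50

Round 1 — N4 buckles (initial).
  N1: +50 → 50 < 110
  N16: +40 → 40 ≥ 30
  N20: +60 → 60 < 90
Round 2 — N16 buckles.
  N19: +20 → 20 < 120
  N20: +20 → 80 < 90
  N21: +50 → 50 < 70
  N29: +70 → 70 < 110
No further bucklings.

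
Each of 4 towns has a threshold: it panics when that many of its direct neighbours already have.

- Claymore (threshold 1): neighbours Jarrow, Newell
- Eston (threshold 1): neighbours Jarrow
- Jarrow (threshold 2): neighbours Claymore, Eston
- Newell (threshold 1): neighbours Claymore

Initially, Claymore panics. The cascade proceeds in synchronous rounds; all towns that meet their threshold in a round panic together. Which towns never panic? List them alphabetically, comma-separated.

Eston, Jarrow

Round 1 — Claymore panics (initial).
Round 2 — checking thresholds:
  Jarrow: 1 of 2 neighbours < 2, below threshold.
  Newell: 1 of 1 neighbours ≥ 1, panics.
Round 3 — no new panics; cascade stops.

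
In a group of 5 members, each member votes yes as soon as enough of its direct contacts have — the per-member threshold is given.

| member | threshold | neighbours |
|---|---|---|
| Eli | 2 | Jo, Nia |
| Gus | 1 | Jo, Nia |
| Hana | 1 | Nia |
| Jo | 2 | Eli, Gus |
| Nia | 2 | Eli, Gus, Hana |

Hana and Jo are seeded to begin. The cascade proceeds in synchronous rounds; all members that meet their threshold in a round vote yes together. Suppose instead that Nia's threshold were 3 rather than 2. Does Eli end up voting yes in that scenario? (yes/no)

no

With Nia's threshold at 3:
Round 1 — Hana, Jo vote yes (initial).
Round 2 — checking thresholds:
  Eli: 1 of 2 neighbours < 2, not yet.
  Gus: 1 of 2 neighbours ≥ 1, votes yes.
  Nia: 1 of 3 neighbours < 3, not yet.
Round 3 — no new yes votes; cascade stops.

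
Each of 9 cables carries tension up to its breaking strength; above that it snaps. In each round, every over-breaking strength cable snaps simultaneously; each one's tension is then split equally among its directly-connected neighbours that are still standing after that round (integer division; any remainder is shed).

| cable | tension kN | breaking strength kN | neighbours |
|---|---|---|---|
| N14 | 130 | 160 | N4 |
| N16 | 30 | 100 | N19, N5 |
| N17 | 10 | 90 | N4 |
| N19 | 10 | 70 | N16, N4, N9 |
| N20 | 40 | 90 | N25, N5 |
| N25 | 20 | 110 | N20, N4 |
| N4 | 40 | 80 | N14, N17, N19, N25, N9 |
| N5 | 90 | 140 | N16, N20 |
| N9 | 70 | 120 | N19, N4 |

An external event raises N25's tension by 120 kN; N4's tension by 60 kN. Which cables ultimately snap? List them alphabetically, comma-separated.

N16, N19, N20, N25, N4, N5, N9

Round 1 — N25 at 140 > 110; N4 at 100 > 80. N25, N4 snap.
  N25 sheds 140 kN to N20: 140 each.
    N20: 40+140 = 180 > 90
  N4 sheds 100 kN to N14, N17, N19, N9: 25 each.
    N14: 130+25 = 155 ≤ 160
    N17: 10+25 = 35 ≤ 90
    N19: 10+25 = 35 ≤ 70
    N9: 70+25 = 95 ≤ 120
Round 2 — N20 snaps.
  N20 sheds 180 kN to N5: 180 each.
    N5: 90+180 = 270 > 140
Round 3 — N5 snaps.
  N5 sheds 270 kN to N16: 270 each.
    N16: 30+270 = 300 > 100
Round 4 — N16 snaps.
  N16 sheds 300 kN to N19: 300 each.
    N19: 35+300 = 335 > 70
Round 5 — N19 snaps.
  N19 sheds 335 kN to N9: 335 each.
    N9: 95+335 = 430 > 120
Round 6 — N9 snaps.
  N9 sheds 430 kN: no online neighbours, lost.
No further breaks.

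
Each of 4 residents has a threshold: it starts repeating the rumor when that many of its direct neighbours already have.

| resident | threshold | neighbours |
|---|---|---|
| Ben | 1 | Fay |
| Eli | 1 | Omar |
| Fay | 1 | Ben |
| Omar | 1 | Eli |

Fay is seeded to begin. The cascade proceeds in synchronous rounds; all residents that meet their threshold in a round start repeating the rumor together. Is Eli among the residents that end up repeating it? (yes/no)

no

Round 1 — Fay starts repeating the rumor (initial).
Round 2 — checking thresholds:
  Ben: 1 of 1 neighbours ≥ 1, starts repeating the rumor.
Round 3 — no new spreads; cascade stops.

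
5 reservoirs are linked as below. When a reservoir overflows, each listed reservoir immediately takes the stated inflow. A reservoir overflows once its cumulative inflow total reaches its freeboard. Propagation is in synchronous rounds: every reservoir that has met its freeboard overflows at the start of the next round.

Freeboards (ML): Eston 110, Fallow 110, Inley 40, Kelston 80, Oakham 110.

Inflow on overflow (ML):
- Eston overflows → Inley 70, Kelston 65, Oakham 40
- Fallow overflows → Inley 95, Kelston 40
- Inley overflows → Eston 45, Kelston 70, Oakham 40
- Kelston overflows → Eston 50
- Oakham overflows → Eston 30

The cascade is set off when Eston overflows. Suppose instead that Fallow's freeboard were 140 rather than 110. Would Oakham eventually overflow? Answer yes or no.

no

With Fallow's freeboard at 140:
Round 1 — Eston overflows (initial).
  Inley: +70 → 70 ≥ 40
  Kelston: +65 → 65 < 80
  Oakham: +40 → 40 < 110
Round 2 — Inley overflows.
  Kelston: +70 → 135 ≥ 80
  Oakham: +40 → 80 < 110
Round 3 — Kelston overflows.
No further overflows.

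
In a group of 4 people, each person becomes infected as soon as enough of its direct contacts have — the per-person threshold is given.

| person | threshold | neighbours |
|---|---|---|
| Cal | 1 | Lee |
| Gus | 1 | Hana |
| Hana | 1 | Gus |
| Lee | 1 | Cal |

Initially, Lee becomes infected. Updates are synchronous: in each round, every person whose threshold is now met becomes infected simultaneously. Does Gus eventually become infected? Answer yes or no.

no

Round 1 — Lee becomes infected (initial).
Round 2 — checking thresholds:
  Cal: 1 of 1 neighbours ≥ 1, becomes infected.
Round 3 — no new infections; cascade stops.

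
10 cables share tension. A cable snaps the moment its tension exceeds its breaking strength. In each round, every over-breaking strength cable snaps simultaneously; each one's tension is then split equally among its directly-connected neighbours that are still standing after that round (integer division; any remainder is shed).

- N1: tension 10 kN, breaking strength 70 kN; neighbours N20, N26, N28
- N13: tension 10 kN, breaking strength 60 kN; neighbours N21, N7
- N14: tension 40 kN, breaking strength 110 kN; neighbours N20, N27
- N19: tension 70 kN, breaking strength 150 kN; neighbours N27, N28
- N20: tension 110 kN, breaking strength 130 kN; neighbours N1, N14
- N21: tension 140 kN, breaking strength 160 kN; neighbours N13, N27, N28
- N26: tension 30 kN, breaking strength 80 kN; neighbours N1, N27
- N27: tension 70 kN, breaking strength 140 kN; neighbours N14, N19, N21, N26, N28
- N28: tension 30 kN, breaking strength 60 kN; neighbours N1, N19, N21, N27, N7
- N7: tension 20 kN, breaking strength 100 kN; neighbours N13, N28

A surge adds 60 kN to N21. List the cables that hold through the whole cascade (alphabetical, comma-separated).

Round 1 — N21 at 200 > 160. N21 snaps.
  N21 sheds 200 kN to N13, N27, N28: 66 each (2 lost).
    N13: 10+66 = 76 > 60
    N27: 70+66 = 136 ≤ 140
    N28: 30+66 = 96 > 60
Round 2 — N13, N28 snap.
  N13 sheds 76 kN to N7: 76 each.
    N7: 20+76 = 96 ≤ 100
  N28 sheds 96 kN to N1, N19, N27, N7: 24 each.
    N1: 10+24 = 34 ≤ 70
    N19: 70+24 = 94 ≤ 150
    N27: 136+24 = 160 > 140
    N7: 96+24 = 120 > 100
Round 3 — N27, N7 snap.
  N27 sheds 160 kN to N14, N19, N26: 53 each (1 lost).
    N14: 40+53 = 93 ≤ 110
    N19: 94+53 = 147 ≤ 150
    N26: 30+53 = 83 > 80
  N7 sheds 120 kN: no online neighbours, lost.
Round 4 — N26 snaps.
  N26 sheds 83 kN to N1: 83 each.
    N1: 34+83 = 117 > 70
Round 5 — N1 snaps.
  N1 sheds 117 kN to N20: 117 each.
    N20: 110+117 = 227 > 130
Round 6 — N20 snaps.
  N20 sheds 227 kN to N14: 227 each.
    N14: 93+227 = 320 > 110
Round 7 — N14 snaps.
  N14 sheds 320 kN: no online neighbours, lost.
No further breaks.

N19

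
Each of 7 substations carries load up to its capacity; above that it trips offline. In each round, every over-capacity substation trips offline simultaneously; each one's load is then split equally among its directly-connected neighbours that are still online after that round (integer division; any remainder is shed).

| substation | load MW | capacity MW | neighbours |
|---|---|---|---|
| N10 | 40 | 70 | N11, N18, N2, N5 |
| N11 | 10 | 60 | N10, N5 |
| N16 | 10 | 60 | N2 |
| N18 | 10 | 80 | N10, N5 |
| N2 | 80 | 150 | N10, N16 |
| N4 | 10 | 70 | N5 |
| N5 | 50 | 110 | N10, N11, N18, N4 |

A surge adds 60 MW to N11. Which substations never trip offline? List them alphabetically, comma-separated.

N16, N18, N2, N4, N5

Round 1 — N11 at 70 > 60. N11 trips offline.
  N11 sheds 70 MW to N10, N5: 35 each.
    N10: 40+35 = 75 > 70
    N5: 50+35 = 85 ≤ 110
Round 2 — N10 trips offline.
  N10 sheds 75 MW to N18, N2, N5: 25 each.
    N18: 10+25 = 35 ≤ 80
    N2: 80+25 = 105 ≤ 150
    N5: 85+25 = 110 ≤ 110
No further trips.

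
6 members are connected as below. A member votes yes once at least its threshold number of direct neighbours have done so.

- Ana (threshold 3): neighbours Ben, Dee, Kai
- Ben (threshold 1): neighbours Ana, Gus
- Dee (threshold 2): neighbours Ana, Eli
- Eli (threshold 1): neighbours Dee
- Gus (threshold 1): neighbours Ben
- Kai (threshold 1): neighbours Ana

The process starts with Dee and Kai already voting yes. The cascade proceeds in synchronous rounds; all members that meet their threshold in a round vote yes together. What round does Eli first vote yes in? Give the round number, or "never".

Round 1 — Dee, Kai vote yes (initial).
Round 2 — checking thresholds:
  Ana: 2 of 3 neighbours < 3, below threshold.
  Eli: 1 of 1 neighbours ≥ 1, votes yes.
Round 3 — no new yes votes; cascade stops.

2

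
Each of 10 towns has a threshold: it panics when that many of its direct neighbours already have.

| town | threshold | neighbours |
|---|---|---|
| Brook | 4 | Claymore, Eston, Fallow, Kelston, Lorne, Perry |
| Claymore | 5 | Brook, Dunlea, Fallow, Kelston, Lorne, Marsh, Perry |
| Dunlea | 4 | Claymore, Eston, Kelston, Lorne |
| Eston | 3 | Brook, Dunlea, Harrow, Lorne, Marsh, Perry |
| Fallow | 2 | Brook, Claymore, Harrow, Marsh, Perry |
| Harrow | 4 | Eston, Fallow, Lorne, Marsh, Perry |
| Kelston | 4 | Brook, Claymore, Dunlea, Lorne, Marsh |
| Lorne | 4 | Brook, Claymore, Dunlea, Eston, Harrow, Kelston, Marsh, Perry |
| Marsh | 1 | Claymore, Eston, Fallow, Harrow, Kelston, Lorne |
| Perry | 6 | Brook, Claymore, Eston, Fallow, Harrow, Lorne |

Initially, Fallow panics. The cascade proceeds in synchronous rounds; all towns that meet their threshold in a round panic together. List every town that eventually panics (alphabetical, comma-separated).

Fallow, Marsh

Round 1 — Fallow panics (initial).
Round 2 — checking thresholds:
  Brook: 1 of 6 neighbours < 4, below threshold.
  Claymore: 1 of 7 neighbours < 5, below threshold.
  Harrow: 1 of 5 neighbours < 4, below threshold.
  Marsh: 1 of 6 neighbours ≥ 1, panics.
  Perry: 1 of 6 neighbours < 6, below threshold.
Round 3 — no new panics; cascade stops.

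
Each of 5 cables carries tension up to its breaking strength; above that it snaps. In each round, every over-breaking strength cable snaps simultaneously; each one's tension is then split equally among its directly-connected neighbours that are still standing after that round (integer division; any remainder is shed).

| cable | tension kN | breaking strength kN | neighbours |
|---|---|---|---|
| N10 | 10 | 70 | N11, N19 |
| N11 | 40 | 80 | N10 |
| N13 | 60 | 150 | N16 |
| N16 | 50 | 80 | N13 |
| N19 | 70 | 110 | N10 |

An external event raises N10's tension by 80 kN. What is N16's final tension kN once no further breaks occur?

50

Round 1 — N10 at 90 > 70. N10 snaps.
  N10 sheds 90 kN to N11, N19: 45 each.
    N11: 40+45 = 85 > 80
    N19: 70+45 = 115 > 110
Round 2 — N11, N19 snap.
  N11 sheds 85 kN: no online neighbours, lost.
  N19 sheds 115 kN: no online neighbours, lost.
No further breaks.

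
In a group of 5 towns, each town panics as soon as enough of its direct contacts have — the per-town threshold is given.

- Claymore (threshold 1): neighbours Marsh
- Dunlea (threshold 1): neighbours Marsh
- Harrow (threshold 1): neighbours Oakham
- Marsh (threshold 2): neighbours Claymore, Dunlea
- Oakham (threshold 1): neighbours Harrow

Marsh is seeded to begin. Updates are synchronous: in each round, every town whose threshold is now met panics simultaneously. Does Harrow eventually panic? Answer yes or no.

no

Round 1 — Marsh panics (initial).
Round 2 — checking thresholds:
  Claymore: 1 of 1 neighbours ≥ 1, panics.
  Dunlea: 1 of 1 neighbours ≥ 1, panics.
Round 3 — no new panics; cascade stops.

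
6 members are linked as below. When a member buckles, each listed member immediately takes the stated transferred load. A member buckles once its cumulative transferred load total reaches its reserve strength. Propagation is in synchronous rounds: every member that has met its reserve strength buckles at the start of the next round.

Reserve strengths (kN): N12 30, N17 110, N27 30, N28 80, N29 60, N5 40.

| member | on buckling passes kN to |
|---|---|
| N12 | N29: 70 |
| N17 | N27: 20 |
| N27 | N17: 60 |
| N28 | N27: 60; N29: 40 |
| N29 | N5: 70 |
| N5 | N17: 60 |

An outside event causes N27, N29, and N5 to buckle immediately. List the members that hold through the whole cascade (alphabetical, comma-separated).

Round 1 — N27, N29, N5 buckle (initial).
  N17: +60+60 → 120 ≥ 110
Round 2 — N17 buckles.
No further bucklings.

N12, N28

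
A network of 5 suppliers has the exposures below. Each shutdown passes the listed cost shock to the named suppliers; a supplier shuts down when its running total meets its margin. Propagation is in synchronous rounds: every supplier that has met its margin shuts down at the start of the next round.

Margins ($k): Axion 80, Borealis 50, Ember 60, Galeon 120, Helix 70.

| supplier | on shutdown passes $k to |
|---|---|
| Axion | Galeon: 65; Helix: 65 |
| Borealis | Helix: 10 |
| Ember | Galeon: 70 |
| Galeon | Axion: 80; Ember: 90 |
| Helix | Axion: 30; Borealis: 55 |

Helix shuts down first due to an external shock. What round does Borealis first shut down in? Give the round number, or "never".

2

Round 1 — Helix shuts down (initial).
  Axion: +30 → 30 < 80
  Borealis: +55 → 55 ≥ 50
Round 2 — Borealis shuts down.
No further shutdowns.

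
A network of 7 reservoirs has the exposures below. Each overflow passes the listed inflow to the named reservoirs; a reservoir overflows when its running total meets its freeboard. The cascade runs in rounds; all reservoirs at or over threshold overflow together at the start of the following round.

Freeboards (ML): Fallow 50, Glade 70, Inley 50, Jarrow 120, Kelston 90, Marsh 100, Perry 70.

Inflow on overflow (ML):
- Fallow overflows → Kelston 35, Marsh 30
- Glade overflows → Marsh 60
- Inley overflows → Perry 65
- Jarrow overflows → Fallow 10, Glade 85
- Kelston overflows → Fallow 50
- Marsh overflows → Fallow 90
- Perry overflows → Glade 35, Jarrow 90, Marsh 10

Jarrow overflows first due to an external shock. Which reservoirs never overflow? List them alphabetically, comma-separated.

Round 1 — Jarrow overflows (initial).
  Fallow: +10 → 10 < 50
  Glade: +85 → 85 ≥ 70
Round 2 — Glade overflows.
  Marsh: +60 → 60 < 100
No further overflows.

Fallow, Inley, Kelston, Marsh, Perry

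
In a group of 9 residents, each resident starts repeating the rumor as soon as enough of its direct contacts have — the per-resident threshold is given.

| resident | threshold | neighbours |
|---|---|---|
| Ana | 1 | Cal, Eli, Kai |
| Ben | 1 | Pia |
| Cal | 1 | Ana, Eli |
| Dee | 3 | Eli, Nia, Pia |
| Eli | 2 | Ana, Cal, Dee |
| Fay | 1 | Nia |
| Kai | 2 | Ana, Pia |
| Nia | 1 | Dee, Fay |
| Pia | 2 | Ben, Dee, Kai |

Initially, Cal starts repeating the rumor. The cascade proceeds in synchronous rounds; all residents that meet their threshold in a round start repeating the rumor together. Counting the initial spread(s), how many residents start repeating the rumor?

Round 1 — Cal starts repeating the rumor (initial).
Round 2 — checking thresholds:
  Ana: 1 of 3 neighbours ≥ 1, starts repeating the rumor.
  Eli: 1 of 3 neighbours < 2, below threshold.
Round 3 — checking thresholds:
  Eli: 2 of 3 neighbours ≥ 2, starts repeating the rumor.
  Kai: 1 of 2 neighbours < 2, below threshold.
Round 4 — no new spreads; cascade stops.

3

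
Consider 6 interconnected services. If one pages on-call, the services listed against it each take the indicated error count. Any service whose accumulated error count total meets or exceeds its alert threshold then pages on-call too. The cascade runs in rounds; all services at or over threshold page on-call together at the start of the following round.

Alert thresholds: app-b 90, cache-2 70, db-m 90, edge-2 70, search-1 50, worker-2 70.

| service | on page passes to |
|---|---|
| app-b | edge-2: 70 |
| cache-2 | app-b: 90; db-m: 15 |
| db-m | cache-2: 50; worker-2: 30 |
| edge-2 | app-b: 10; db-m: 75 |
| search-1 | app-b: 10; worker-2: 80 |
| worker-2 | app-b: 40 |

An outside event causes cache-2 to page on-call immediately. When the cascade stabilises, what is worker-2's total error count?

Round 1 — cache-2 pages on-call (initial).
  app-b: +90 → 90 ≥ 90
  db-m: +15 → 15 < 90
Round 2 — app-b pages on-call.
  edge-2: +70 → 70 ≥ 70
Round 3 — edge-2 pages on-call.
  db-m: +75 → 90 ≥ 90
Round 4 — db-m pages on-call.
  worker-2: +30 → 30 < 70
No further pages.

30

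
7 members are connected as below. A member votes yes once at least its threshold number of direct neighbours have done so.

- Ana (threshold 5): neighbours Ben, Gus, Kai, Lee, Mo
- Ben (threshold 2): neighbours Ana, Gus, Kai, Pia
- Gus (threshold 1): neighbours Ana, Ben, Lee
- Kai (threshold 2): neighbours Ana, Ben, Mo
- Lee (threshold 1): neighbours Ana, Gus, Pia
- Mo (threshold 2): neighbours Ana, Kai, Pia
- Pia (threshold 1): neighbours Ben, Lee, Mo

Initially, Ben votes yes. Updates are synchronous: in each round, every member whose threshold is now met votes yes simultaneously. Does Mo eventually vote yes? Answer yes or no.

Round 1 — Ben votes yes (initial).
Round 2 — checking thresholds:
  Ana: 1 of 5 neighbours < 5, holds.
  Gus: 1 of 3 neighbours ≥ 1, votes yes.
  Kai: 1 of 3 neighbours < 2, holds.
  Pia: 1 of 3 neighbours ≥ 1, votes yes.
Round 3 — checking thresholds:
  Ana: 2 of 5 neighbours < 5, holds.
  Kai: 1 of 3 neighbours < 2, holds.
  Lee: 2 of 3 neighbours ≥ 1, votes yes.
  Mo: 1 of 3 neighbours < 2, holds.
Round 4 — no new yes votes; cascade stops.

no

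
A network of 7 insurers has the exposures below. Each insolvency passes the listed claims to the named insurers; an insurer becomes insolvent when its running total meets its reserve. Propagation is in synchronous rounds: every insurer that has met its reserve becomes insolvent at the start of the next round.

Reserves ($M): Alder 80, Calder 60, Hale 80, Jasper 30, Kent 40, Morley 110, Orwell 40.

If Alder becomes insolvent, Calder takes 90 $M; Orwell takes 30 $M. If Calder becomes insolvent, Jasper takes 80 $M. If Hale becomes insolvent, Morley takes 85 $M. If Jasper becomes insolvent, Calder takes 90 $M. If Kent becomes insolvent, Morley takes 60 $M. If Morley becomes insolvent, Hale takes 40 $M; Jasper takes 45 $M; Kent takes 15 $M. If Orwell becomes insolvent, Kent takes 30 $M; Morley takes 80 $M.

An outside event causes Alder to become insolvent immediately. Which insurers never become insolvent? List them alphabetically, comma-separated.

Round 1 — Alder becomes insolvent (initial).
  Calder: +90 → 90 ≥ 60
  Orwell: +30 → 30 < 40
Round 2 — Calder becomes insolvent.
  Jasper: +80 → 80 ≥ 30
Round 3 — Jasper becomes insolvent.
No further insolvencies.

Hale, Kent, Morley, Orwell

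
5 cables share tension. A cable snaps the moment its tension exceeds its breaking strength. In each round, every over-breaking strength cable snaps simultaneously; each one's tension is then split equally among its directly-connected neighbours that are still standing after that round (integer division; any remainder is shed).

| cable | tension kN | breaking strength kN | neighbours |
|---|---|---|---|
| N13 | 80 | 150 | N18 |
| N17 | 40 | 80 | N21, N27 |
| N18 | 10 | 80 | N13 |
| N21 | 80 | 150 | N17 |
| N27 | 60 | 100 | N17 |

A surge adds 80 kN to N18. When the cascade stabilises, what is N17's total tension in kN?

Round 1 — N18 at 90 > 80. N18 snaps.
  N18 sheds 90 kN to N13: 90 each.
    N13: 80+90 = 170 > 150
Round 2 — N13 snaps.
  N13 sheds 170 kN: no online neighbours, lost.
No further breaks.

40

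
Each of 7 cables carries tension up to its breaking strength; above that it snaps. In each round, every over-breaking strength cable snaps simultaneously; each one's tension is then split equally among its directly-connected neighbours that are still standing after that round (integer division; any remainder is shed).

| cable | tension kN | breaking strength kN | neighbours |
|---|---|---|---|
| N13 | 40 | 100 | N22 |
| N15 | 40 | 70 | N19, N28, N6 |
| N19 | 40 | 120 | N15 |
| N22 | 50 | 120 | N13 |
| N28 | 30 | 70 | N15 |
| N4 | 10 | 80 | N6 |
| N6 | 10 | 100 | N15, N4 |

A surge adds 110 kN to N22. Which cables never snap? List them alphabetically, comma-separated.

N15, N19, N28, N4, N6

Round 1 — N22 at 160 > 120. N22 snaps.
  N22 sheds 160 kN to N13: 160 each.
    N13: 40+160 = 200 > 100
Round 2 — N13 snaps.
  N13 sheds 200 kN: no online neighbours, lost.
No further breaks.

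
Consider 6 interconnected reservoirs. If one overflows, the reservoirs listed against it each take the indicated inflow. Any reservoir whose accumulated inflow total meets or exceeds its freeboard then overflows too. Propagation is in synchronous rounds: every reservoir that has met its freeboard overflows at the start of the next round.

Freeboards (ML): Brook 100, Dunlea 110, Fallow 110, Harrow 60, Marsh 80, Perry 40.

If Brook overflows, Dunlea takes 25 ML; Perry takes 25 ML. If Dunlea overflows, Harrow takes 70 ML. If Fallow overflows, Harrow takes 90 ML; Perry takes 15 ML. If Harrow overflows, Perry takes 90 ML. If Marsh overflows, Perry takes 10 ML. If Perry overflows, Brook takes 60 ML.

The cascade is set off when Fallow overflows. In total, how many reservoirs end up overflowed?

Round 1 — Fallow overflows (initial).
  Harrow: +90 → 90 ≥ 60
  Perry: +15 → 15 < 40
Round 2 — Harrow overflows.
  Perry: +90 → 105 ≥ 40
Round 3 — Perry overflows.
  Brook: +60 → 60 < 100
No further overflows.

3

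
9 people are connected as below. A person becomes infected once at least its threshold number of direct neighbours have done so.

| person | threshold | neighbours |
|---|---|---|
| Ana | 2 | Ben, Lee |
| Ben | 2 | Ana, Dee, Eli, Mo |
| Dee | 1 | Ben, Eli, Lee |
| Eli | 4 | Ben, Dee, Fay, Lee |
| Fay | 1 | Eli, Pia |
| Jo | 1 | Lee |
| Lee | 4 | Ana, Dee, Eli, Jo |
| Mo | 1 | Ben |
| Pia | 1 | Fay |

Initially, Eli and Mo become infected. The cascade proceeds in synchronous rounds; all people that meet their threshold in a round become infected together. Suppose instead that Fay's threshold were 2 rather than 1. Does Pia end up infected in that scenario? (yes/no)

no

With Fay's threshold at 2:
Round 1 — Eli, Mo become infected (initial).
Round 2 — checking thresholds:
  Ben: 2 of 4 neighbours ≥ 2, becomes infected.
  Dee: 1 of 3 neighbours ≥ 1, becomes infected.
  Fay: 1 of 2 neighbours < 2, not yet.
  Lee: 1 of 4 neighbours < 4, not yet.
Round 3 — no new infections; cascade stops.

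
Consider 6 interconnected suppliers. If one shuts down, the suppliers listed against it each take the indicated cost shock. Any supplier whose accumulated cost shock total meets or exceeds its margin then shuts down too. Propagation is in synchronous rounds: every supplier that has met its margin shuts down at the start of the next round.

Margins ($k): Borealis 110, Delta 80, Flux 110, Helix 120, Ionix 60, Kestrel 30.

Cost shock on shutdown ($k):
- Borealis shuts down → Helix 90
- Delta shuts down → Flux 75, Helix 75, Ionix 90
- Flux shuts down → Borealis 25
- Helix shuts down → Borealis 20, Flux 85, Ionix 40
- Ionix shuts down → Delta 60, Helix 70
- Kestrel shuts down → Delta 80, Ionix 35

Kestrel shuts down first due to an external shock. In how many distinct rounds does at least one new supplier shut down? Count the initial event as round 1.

Round 1 — Kestrel shuts down (initial).
  Delta: +80 → 80 ≥ 80
  Ionix: +35 → 35 < 60
Round 2 — Delta shuts down.
  Flux: +75 → 75 < 110
  Helix: +75 → 75 < 120
  Ionix: +90 → 125 ≥ 60
Round 3 — Ionix shuts down.
  Helix: +70 → 145 ≥ 120
Round 4 — Helix shuts down.
  Borealis: +20 → 20 < 110
  Flux: +85 → 160 ≥ 110
Round 5 — Flux shuts down.
  Borealis: +25 → 45 < 110
No further shutdowns.

5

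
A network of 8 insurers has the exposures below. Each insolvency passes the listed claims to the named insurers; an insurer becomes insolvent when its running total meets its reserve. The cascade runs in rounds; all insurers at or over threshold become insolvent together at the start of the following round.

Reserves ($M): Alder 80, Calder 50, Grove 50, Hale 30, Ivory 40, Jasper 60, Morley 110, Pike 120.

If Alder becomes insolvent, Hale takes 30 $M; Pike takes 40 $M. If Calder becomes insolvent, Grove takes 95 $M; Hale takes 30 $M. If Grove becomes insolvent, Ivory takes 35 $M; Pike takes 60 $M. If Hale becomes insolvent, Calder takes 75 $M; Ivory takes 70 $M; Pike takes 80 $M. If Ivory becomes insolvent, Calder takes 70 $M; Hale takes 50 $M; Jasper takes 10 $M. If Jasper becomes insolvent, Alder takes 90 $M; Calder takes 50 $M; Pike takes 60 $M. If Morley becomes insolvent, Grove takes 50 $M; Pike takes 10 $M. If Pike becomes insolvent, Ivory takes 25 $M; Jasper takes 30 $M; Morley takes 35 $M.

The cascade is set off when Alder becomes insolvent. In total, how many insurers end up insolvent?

6

Round 1 — Alder becomes insolvent (initial).
  Hale: +30 → 30 ≥ 30
  Pike: +40 → 40 < 120
Round 2 — Hale becomes insolvent.
  Calder: +75 → 75 ≥ 50
  Ivory: +70 → 70 ≥ 40
  Pike: +80 → 120 ≥ 120
Round 3 — Calder, Ivory, Pike become insolvent.
  Grove: +95 → 95 ≥ 50
  Jasper: +10+30 → 40 < 60
  Morley: +35 → 35 < 110
Round 4 — Grove becomes insolvent.
No further insolvencies.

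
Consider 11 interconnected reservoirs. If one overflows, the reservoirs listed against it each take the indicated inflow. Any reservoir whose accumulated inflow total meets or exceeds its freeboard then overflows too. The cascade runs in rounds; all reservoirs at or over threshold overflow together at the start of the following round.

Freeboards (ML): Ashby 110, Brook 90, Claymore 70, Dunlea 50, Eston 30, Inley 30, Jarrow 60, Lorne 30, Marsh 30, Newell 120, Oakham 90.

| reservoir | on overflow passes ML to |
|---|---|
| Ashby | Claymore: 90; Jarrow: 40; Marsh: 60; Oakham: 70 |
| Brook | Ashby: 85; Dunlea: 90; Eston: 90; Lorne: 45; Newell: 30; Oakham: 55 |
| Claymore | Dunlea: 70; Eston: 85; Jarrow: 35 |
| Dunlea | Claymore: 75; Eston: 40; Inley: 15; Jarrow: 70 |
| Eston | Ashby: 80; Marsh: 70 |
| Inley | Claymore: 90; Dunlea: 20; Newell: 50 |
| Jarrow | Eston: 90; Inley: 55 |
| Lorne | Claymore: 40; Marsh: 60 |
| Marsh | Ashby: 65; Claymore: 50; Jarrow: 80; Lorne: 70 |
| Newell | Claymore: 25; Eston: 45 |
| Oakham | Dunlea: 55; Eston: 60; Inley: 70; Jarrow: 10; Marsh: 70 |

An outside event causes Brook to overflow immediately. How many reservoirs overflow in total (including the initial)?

10

Round 1 — Brook overflows (initial).
  Ashby: +85 → 85 < 110
  Dunlea: +90 → 90 ≥ 50
  Eston: +90 → 90 ≥ 30
  Lorne: +45 → 45 ≥ 30
  Newell: +30 → 30 < 120
  Oakham: +55 → 55 < 90
Round 2 — Dunlea, Eston, Lorne overflow.
  Ashby: +80 → 165 ≥ 110
  Claymore: +75+40 → 115 ≥ 70
  Inley: +15 → 15 < 30
  Jarrow: +70 → 70 ≥ 60
  Marsh: +70+60 → 130 ≥ 30
Round 3 — Ashby, Claymore, Jarrow, Marsh overflow.
  Inley: +55 → 70 ≥ 30
  Oakham: +70 → 125 ≥ 90
Round 4 — Inley, Oakham overflow.
  Newell: +50 → 80 < 120
No further overflows.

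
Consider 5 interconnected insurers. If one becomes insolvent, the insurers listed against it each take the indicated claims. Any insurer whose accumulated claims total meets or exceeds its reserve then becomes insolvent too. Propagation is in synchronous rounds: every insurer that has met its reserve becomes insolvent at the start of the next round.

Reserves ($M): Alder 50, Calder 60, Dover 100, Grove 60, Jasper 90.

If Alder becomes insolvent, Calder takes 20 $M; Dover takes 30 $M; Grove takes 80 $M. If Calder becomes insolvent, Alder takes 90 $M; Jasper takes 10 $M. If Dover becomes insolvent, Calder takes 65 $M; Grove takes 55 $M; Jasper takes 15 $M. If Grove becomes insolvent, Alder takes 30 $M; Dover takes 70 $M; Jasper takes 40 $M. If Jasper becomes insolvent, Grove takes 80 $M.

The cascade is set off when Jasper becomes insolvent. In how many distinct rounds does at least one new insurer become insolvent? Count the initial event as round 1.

2

Round 1 — Jasper becomes insolvent (initial).
  Grove: +80 → 80 ≥ 60
Round 2 — Grove becomes insolvent.
  Alder: +30 → 30 < 50
  Dover: +70 → 70 < 100
No further insolvencies.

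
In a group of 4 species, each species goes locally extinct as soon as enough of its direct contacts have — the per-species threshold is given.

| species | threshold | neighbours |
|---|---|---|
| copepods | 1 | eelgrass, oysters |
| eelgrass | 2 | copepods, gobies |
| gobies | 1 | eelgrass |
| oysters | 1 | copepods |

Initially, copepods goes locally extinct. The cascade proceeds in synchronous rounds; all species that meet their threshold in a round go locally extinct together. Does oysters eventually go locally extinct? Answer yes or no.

yes

Round 1 — copepods goes locally extinct (initial).
Round 2 — checking thresholds:
  eelgrass: 1 of 2 neighbours < 2, not yet.
  oysters: 1 of 1 neighbours ≥ 1, goes locally extinct.
Round 3 — no new extinctions; cascade stops.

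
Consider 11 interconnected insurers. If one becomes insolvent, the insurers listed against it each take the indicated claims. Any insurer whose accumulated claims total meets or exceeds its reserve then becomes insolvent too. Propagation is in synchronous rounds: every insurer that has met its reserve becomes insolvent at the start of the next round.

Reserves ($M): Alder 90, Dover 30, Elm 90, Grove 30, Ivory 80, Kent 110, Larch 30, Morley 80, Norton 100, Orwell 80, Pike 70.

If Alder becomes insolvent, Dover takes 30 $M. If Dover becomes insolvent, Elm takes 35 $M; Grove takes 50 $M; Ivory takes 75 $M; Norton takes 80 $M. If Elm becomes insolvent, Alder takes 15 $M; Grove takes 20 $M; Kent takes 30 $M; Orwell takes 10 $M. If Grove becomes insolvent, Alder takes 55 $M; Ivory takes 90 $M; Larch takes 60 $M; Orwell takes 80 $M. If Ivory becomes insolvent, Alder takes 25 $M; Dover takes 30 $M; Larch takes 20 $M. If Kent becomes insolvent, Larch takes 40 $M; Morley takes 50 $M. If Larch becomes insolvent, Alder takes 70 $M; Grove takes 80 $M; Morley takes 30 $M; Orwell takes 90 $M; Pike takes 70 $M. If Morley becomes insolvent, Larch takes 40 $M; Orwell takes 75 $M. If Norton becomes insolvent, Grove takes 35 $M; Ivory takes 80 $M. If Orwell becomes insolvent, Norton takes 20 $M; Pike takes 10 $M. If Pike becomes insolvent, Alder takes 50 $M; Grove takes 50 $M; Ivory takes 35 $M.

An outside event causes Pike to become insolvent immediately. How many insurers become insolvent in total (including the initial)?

8

Round 1 — Pike becomes insolvent (initial).
  Alder: +50 → 50 < 90
  Grove: +50 → 50 ≥ 30
  Ivory: +35 → 35 < 80
Round 2 — Grove becomes insolvent.
  Alder: +55 → 105 ≥ 90
  Ivory: +90 → 125 ≥ 80
  Larch: +60 → 60 ≥ 30
  Orwell: +80 → 80 ≥ 80
Round 3 — Alder, Ivory, Larch, Orwell become insolvent.
  Dover: +30+30 → 60 ≥ 30
  Morley: +30 → 30 < 80
  Norton: +20 → 20 < 100
Round 4 — Dover becomes insolvent.
  Elm: +35 → 35 < 90
  Norton: +80 → 100 ≥ 100
Round 5 — Norton becomes insolvent.
No further insolvencies.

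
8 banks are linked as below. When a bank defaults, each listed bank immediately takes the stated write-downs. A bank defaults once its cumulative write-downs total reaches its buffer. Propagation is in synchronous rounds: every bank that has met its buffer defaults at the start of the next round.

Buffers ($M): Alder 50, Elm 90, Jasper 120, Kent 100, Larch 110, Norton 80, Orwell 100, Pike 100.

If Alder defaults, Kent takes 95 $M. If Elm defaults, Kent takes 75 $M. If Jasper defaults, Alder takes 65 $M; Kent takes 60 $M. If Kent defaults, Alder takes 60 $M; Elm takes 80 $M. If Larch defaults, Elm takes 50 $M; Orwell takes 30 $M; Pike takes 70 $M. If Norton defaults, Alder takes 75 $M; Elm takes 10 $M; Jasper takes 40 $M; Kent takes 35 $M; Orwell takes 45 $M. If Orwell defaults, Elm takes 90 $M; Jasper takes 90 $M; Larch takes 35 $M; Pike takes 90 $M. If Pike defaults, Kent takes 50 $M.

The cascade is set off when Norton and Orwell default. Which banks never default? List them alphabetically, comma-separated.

Round 1 — Norton, Orwell default (initial).
  Alder: +75 → 75 ≥ 50
  Elm: +10+90 → 100 ≥ 90
  Jasper: +40+90 → 130 ≥ 120
  Kent: +35 → 35 < 100
  Larch: +35 → 35 < 110
  Pike: +90 → 90 < 100
Round 2 — Alder, Elm, Jasper default.
  Kent: +95+75+60 → 265 ≥ 100
Round 3 — Kent defaults.
No further defaults.

Larch, Pike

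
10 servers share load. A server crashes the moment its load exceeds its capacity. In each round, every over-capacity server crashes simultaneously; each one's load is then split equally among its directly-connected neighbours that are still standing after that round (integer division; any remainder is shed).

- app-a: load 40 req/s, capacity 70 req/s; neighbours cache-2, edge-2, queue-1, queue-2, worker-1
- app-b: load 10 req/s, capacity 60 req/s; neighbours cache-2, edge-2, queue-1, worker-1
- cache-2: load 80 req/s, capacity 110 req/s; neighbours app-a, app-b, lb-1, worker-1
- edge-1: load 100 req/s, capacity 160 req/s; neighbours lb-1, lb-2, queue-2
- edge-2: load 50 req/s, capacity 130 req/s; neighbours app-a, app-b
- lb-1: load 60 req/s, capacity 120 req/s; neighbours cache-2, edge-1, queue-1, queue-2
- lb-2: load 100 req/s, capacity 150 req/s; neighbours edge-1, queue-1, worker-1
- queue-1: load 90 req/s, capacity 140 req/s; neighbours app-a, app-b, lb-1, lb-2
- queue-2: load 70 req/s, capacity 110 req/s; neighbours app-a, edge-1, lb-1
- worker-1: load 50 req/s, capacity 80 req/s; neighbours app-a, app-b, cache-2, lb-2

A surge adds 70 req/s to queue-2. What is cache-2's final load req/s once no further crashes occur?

Round 1 — queue-2 at 140 > 110. queue-2 crashes.
  queue-2 sheds 140 req/s to app-a, edge-1, lb-1: 46 each (2 lost).
    app-a: 40+46 = 86 > 70
    edge-1: 100+46 = 146 ≤ 160
    lb-1: 60+46 = 106 ≤ 120
Round 2 — app-a crashes.
  app-a sheds 86 req/s to cache-2, edge-2, queue-1, worker-1: 21 each (2 lost).
    cache-2: 80+21 = 101 ≤ 110
    edge-2: 50+21 = 71 ≤ 130
    queue-1: 90+21 = 111 ≤ 140
    worker-1: 50+21 = 71 ≤ 80
No further crashes.

101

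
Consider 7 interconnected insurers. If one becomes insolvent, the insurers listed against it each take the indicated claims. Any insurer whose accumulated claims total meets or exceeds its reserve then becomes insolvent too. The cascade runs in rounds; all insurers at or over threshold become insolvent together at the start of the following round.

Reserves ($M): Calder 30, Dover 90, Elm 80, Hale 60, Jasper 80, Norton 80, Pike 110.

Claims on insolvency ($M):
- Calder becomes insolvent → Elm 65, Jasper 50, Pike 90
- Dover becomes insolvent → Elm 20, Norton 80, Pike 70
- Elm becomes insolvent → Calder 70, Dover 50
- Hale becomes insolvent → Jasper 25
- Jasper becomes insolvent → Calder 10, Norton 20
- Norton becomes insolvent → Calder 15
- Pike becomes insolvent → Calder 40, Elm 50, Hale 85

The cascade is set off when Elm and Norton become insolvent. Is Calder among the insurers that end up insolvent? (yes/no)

yes

Round 1 — Elm, Norton become insolvent (initial).
  Calder: +70+15 → 85 ≥ 30
  Dover: +50 → 50 < 90
Round 2 — Calder becomes insolvent.
  Jasper: +50 → 50 < 80
  Pike: +90 → 90 < 110
No further insolvencies.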